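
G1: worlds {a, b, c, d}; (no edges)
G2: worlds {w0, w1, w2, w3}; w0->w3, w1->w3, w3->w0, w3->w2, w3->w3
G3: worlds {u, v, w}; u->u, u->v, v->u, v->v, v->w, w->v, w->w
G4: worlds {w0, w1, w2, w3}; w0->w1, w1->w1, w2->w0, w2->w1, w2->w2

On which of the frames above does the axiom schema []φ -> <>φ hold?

G3

This is the axiom for seriality; its first-order frame correspondent is forall x exists y Rxy.
G1: fails — world a has no successor.
G2: fails — world w2 has no successor.
G3: holds.
G4: fails — world w3 has no successor.
Valid on: G3.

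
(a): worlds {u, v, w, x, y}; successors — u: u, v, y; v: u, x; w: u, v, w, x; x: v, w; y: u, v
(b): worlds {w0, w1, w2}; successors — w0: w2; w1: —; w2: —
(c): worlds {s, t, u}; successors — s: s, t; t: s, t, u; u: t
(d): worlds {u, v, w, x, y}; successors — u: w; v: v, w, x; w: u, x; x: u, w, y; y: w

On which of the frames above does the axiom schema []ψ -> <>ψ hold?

This is the axiom for seriality; its first-order frame correspondent is forall x exists y Rxy.
(a): holds.
(b): fails — world w1 has no successor.
(c): holds.
(d): holds.

(a), (c), (d)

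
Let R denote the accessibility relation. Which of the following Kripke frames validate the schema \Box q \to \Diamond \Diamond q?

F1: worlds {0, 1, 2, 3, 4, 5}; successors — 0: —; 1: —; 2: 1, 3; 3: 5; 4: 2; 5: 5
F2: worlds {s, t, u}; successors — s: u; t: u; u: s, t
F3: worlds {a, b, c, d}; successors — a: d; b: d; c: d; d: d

F3

Frame correspondent (Sahlqvist): \forall x \exists w (xRw \wedge x R^2 w) — i.e. a generalized confluence (Geach) condition.
F1: fails — at 0 but no w with 0Rw and 0R²w.
F2: fails — at s but no w with sRw and sR²w.
F3: satisfies the condition.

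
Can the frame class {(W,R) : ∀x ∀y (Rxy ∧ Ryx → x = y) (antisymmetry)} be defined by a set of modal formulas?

Not modally definable

If a class were modally definable it would be closed under surjective bounded morphisms (Goldblatt–Thomason).
The 8-cycle (worlds w0,w1,w2,w3,w4,w5,w6,w7 with w0→w1→w2→w3→w4→w5→w6→w7→w0) is antisymmetric. Sending even-indexed worlds to • and odd-indexed worlds to ∘ is a surjective bounded morphism onto the two-world frame with •↔∘, which is not antisymmetric.
So no modal formula (or set of formulas) defines exactly the antisymmetric frames.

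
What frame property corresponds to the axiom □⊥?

Emptiness of R

□⊥ is valid iff no world has any successor (otherwise □⊥ fails at any world with one).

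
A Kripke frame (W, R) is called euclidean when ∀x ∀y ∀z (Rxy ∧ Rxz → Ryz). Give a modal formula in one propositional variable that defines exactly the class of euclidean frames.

◇r → □◇r

The condition is the Euclidean property. The 5 schema ◇r → □◇r defines it.
Suppose ◇r→□◇r is valid. Take Rxy, Rxz and set V(r)={y}. Then ◇r at x, so □◇r at x, so ◇r at z, so some w with Rzw has r; w=y, i.e. Rzy. By symmetry of the argument, Ryz.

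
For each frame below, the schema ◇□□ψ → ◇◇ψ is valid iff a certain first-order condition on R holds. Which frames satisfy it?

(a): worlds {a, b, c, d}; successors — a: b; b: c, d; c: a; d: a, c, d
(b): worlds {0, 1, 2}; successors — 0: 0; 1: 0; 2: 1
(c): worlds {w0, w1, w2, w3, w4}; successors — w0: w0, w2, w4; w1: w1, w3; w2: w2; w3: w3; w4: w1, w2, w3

Frame correspondent (Sahlqvist): ∀x ∀y (xRy → ∃w (yR²w ∧ xR²w)) — i.e. a generalized confluence (Geach) condition.
(a): fails — bRc but no w with cR²w and bR²w.
(b): holds.
(c): holds.

(b), (c)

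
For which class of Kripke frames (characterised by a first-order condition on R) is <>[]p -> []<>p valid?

Suppose ◇□p→□◇p is valid. Take Rxy, Rxz and set V(p)={w : Ryw}. Then □p at y so ◇□p at x, so □◇p at x, so ◇p at z, giving w with Rzw and Ryw.
Conversely, any frame satisfying forall x forall y forall z (Rxy & Rxz -> exists w (Ryw & Rzw)) validates the schema.
So the correspondent is convergence.

Convergence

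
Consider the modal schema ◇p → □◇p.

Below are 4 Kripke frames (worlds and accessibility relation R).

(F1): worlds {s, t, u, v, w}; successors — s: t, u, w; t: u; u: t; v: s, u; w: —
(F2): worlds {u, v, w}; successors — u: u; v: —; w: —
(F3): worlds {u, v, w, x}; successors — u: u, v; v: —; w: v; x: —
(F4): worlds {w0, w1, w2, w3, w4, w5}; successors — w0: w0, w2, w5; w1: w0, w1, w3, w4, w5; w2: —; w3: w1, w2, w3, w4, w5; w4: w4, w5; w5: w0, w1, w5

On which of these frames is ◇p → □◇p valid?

(F2)

This is the axiom for the Euclidean property; its first-order frame correspondent is ∀x ∀y ∀z (Rxy ∧ Rxz → Ryz).
(F1): fails — Rsw and Rsw but not Rww.
(F2): condition met.
(F3): fails — Ruv and Ruv but not Rvv.
(F4): fails — Rw0w5 and Rw0w2 but not Rw5w2.
Valid on: (F2).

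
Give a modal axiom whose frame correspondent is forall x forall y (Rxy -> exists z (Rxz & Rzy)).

□□r → □r

A defining formula is □□r → □r (the C4 axiom).
Suppose □□r→□r is valid. Take Rxy and set V(r)={w : xR²w}. Then □□r at x, so □r at x, so r at y, i.e. ∃z(Rxz∧Rzy).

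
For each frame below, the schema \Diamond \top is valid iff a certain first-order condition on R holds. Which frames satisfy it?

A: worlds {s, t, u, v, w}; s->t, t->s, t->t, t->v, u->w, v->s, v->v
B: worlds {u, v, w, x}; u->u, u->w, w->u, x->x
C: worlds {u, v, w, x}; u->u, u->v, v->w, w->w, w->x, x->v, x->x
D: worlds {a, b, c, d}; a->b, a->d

C

This is the axiom for seriality; its first-order frame correspondent is \forall x \exists y Rxy.
A: fails — world w has no successor.
B: fails — world v has no successor.
C: satisfies the condition.
D: fails — world b has no successor.
Valid on: C.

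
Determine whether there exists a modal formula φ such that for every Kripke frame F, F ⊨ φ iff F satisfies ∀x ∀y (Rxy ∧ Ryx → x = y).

No — not modally definable

Modal frame validity is preserved under surjective bounded morphisms.
The 8-cycle (worlds s,t,u,v,w,x,y,z with s→t→u→v→w→x→y→z→s) is antisymmetric. Sending even-indexed worlds to a and odd-indexed worlds to b is a surjective bounded morphism onto the two-world frame with a↔b, which is not antisymmetric.
Hence antisymmetry is not modally definable.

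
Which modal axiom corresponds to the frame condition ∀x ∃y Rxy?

A defining formula is □r → ◇r (the D axiom).
Suppose □r→◇r is valid. At any x set V(r)=W. Then □r at x, so ◇r at x, so x has a successor.

□r → ◇r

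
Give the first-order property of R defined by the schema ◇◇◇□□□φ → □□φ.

∀x ∀y ∀z ((xR³y ∧ xR²z) → ∃w (yR³w ∧ z = w))

This is a Sahlqvist (Geach-type) schema ◇^3□^3φ → □^2◇^0φ.
Minimal-valuation argument: fix x; take any y with xR^3y and any z with xR^2z. Set V(φ) to the set of worlds R-reachable from y in exactly 3 steps. Then □^3φ holds at y, so the antecedent holds at x; validity forces ◇^0φ at z, giving a w with zR^0w and yR^3w.
First-order correspondent: ∀x ∀y ∀z ((xR³y ∧ xR²z) → ∃w (yR³w ∧ z = w)).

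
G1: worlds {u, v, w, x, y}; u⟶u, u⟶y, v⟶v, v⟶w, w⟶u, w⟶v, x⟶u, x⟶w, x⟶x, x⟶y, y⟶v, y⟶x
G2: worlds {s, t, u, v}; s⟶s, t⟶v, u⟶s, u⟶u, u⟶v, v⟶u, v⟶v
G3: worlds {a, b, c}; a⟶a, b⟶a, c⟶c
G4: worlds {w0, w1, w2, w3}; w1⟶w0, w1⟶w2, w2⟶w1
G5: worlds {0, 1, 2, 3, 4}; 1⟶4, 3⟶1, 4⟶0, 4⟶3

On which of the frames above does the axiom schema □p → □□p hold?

G3

This is the axiom for transitivity; its first-order frame correspondent is ∀x ∀y ∀z (Rxy ∧ Ryz → Rxz).
G1: fails — Rxw and Rwv but not Rxv.
G2: fails — Rtv and Rvu but not Rtu.
G3: holds.
G4: fails — Rw1w2 and Rw2w1 but not Rw1w1.
G5: fails — R43 and R31 but not R41.
Valid on: G3.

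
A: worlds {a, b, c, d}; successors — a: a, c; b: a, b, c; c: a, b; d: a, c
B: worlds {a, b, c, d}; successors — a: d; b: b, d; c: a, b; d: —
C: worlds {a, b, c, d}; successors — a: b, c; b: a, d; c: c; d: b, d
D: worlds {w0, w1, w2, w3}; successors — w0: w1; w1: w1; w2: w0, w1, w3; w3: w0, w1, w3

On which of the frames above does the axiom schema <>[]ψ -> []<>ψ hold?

A, D

The schema corresponds to convergence: forall x forall y forall z (Rxy & Rxz -> exists w (Ryw & Rzw)).
A: satisfies the condition.
B: fails — Rad and Rad but d and d have no common successor.
C: fails — Rab and Rac but b and c have no common successor.
D: satisfies the condition.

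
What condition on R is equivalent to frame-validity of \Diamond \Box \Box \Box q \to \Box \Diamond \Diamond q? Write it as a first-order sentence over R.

\forall x \forall y \forall z ((xRy \wedge xRz) \to \exists w (y R^3 w \wedge z R^2 w))

This is a Sahlqvist (Geach-type) schema ◇^1□^3q → □^1◇^2q.
Minimal-valuation argument: fix x; take any y with xR^1y and any z with xR^1z. Set V(q) to the set of worlds R-reachable from y in exactly 3 steps. Then □^3q holds at y, so the antecedent holds at x; validity forces ◇^2q at z, giving a w with zR^2w and yR^3w.
First-order correspondent: \forall x \forall y \forall z ((xRy \wedge xRz) \to \exists w (y R^3 w \wedge z R^2 w)).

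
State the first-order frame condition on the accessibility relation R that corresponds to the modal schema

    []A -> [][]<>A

This is a Sahlqvist (Geach-type) schema ◇^0□^1A → □^2◇^1A.
Minimal-valuation argument: fix x; take any y with xR^0y and any z with xR^2z. Set V(A) to the set of worlds R-reachable from y in exactly 1 step. Then □^1A holds at y, so the antecedent holds at x; validity forces ◇^1A at z, giving a w with zR^1w and yR^1w.
First-order correspondent: forall x forall z (x R^2 z -> exists w (xRw & zRw)).

forall x forall z (x R^2 z -> exists w (xRw & zRw))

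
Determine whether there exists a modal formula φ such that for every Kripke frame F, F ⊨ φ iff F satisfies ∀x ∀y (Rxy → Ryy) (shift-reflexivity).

The condition is shift-reflexivity. A defining modal formula is □(□q → q).
Suppose □(□q→q) is valid. Take Rxy and set V(q)={w : Ryw}. Then at y, □q holds; since □(□q→q) at x, □q→q at y, so q at y, i.e. Ryy.

Yes — defined by □(□q → q)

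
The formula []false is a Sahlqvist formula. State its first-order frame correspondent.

emptiness of R: forall x forall y ~Rxy

This schema is the Ver axiom.
Its frame correspondent is emptiness of R — forall x forall y ~Rxy.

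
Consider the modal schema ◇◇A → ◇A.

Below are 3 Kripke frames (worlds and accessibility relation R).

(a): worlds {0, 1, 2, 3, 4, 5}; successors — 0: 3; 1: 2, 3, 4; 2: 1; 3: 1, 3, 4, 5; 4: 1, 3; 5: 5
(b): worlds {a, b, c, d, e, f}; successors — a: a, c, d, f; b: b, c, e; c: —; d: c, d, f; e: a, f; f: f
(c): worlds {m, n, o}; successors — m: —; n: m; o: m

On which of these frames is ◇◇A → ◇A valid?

This is the axiom for transitivity; its first-order frame correspondent is ∀x ∀y ∀z (Rxy ∧ Ryz → Rxz).
(a): fails — R31 and R12 but not R32.
(b): fails — Rea and Rac but not Rec.
(c): ✓.

(c)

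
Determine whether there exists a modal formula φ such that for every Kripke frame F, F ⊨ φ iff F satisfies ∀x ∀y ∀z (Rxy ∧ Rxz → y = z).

Yes — defined by ◇p → □p

Yes: it is partial functionality, defined by the CD schema ◇p → □p.
Suppose ◇p→□p is valid. Take Rxy, Rxz and set V(p)={y}. Then ◇p at x, so □p at x, so p at z, i.e. z=y.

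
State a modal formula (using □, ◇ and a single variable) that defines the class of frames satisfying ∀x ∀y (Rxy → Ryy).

□(□s → s)

A defining formula is □(□s → s) (the T□ axiom).
Suppose □(□s→s) is valid. Take Rxy and set V(s)={w : Ryw}. Then at y, □s holds; since □(□s→s) at x, □s→s at y, so s at y, i.e. Ryy.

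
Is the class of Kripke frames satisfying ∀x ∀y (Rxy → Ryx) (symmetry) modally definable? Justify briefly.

The condition is symmetry. A defining modal formula is r → □◇r.

Definable; r → □◇r defines it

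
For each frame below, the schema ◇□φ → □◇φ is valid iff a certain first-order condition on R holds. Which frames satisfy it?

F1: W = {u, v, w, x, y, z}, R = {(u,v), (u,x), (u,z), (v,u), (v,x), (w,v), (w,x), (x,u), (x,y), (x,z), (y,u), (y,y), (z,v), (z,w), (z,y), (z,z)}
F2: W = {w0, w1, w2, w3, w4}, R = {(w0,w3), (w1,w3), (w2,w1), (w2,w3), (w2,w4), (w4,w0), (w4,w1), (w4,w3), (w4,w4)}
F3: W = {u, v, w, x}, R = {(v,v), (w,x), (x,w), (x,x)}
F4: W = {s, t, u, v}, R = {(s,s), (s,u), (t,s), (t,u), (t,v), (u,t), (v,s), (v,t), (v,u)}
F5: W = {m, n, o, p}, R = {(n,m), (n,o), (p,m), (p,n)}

F3

Frame correspondent (Sahlqvist): ∀x ∀y ∀z (Rxy ∧ Rxz → ∃w (Ryw ∧ Rzw)) — i.e. convergence.
F1: fails — Ruv and Ruz but v and z have no common successor.
F2: fails — Rw0w3 and Rw0w3 but w3 and w3 have no common successor.
F3: ✓.
F4: fails — Rsu and Rss but u and s have no common successor.
F5: fails — Rno and Rno but o and o have no common successor.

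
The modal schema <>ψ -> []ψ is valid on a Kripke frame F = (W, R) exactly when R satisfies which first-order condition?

Suppose ◇ψ→□ψ is valid. Take Rxy, Rxz and set V(ψ)={y}. Then ◇ψ at x, so □ψ at x, so ψ at z, i.e. z=y.
Conversely, any frame satisfying forall x forall y forall z (Rxy & Rxz -> y = z) validates the schema.
Frame condition: forall x forall y forall z (Rxy & Rxz -> y = z).

Partial functionality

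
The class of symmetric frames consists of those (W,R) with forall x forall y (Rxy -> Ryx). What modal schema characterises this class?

This is symmetry; the standard corresponding axiom is B: r → □◇r.
Suppose r→□◇r is valid. Take Rxy and set V(r)={x}. Then r at x, so □◇r at x, so ◇r at y, so some z with Ryz has r; z=x, i.e. Ryx.

r → □◇r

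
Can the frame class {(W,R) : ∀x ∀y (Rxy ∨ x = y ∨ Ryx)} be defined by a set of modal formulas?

Modal frame validity is preserved under disjoint unions.
Take 3 disjoint single-world reflexive frames: each is trivially connected, but their disjoint union has 3 worlds with no edge between distinct components, so it is not connected.
Hence connectedness of R is not modally definable.

Not definable by any modal formula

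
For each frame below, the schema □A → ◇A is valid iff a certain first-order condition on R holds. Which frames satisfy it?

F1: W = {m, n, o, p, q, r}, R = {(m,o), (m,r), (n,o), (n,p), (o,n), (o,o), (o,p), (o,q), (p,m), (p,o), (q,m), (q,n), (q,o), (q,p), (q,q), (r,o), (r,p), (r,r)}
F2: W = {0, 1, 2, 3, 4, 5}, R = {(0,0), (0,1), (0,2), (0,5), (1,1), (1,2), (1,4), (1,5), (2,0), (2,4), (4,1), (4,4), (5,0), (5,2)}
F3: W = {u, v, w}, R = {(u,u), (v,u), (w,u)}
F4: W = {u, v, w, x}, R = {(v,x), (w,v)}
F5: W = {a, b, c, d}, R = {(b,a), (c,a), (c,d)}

F1, F3

This is the axiom for seriality; its first-order frame correspondent is ∀x ∃y Rxy.
F1: holds.
F2: fails — world 3 has no successor.
F3: holds.
F4: fails — world u has no successor.
F5: fails — world a has no successor.
Valid on: F1, F3.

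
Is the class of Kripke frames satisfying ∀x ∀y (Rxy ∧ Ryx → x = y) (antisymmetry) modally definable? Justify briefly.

Modal frame validity is preserved under surjective bounded morphisms.
The 4-cycle (worlds 0,1,2,3 with 0→1→2→3→0) is antisymmetric. Sending even-indexed worlds to s and odd-indexed worlds to t is a surjective bounded morphism onto the two-world frame with s↔t, which is not antisymmetric.
Hence antisymmetry is not modally definable.

No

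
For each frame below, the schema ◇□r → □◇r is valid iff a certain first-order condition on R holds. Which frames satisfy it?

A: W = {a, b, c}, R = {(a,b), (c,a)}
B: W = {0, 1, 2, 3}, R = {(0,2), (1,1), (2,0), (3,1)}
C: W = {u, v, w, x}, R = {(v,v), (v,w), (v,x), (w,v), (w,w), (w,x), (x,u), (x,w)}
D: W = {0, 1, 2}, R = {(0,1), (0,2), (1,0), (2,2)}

B

Frame correspondent (Sahlqvist): ∀x ∀y ∀z (Rxy ∧ Rxz → ∃w (Ryw ∧ Rzw)) — i.e. convergence.
A: fails — Rab and Rab but b and b have no common successor.
B: satisfies the condition.
C: fails — Rxw and Rxu but w and u have no common successor.
D: fails — R01 and R02 but 1 and 2 have no common successor.
Valid on: B.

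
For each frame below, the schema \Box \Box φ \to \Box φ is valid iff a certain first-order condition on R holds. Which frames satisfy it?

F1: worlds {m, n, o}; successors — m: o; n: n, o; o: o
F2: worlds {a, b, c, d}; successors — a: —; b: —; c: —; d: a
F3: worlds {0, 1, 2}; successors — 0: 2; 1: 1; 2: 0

Frame correspondent (Sahlqvist): \forall x \forall y (Rxy \to \exists z (Rxz \wedge Rzy)) — i.e. density.
F1: ✓.
F2: fails — Rda but no z with Rdz and Rza.
F3: fails — R20 but no z with R2z and Rz0.

F1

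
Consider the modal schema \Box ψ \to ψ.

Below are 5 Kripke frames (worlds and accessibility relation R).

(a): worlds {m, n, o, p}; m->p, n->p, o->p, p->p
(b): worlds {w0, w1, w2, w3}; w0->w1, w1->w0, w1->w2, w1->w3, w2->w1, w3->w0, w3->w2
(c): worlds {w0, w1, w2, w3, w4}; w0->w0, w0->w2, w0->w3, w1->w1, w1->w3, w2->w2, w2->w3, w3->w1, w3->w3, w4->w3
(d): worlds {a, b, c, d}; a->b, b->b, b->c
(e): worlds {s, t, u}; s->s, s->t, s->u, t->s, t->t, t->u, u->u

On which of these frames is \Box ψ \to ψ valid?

Frame correspondent (Sahlqvist): \forall x Rxx — i.e. reflexivity.
(a): fails — world m does not see itself.
(b): fails — world w0 does not see itself.
(c): fails — world w4 does not see itself.
(d): fails — world a does not see itself.
(e): condition met.

(e)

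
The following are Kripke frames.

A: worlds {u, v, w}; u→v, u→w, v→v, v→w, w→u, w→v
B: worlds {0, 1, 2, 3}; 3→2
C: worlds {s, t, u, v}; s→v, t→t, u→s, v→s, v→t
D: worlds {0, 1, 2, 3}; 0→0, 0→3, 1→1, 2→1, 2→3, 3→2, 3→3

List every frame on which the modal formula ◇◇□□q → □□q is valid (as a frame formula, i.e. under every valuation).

Frame correspondent (Sahlqvist): ∀x ∀y ∀z ((xR²y ∧ xR²z) → ∃w (yR²w ∧ z = w)) — i.e. a generalized confluence (Geach) condition.
A: fails — uR²w, uR²u but no t with wR²t and u=t.
B: condition met.
C: fails — sR²t, sR²s but no w with tR²w and s=w.
D: fails — 0R²2, 0R²0 but no w with 2R²w and 0=w.
Valid on: B.

B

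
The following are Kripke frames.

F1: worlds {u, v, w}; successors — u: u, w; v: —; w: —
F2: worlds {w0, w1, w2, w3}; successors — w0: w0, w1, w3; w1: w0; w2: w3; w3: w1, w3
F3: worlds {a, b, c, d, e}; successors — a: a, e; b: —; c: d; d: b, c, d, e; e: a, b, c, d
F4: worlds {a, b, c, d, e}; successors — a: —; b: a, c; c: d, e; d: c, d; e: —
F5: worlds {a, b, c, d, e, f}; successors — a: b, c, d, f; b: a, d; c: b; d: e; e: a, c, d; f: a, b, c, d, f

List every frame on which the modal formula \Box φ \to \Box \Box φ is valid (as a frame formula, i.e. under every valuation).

F1

Frame correspondent (Sahlqvist): \forall x \forall y \forall z (Rxy \wedge Ryz \to Rxz) — i.e. transitivity.
F1: condition met.
F2: fails — Rw1w0 and Rw0w1 but not Rw1w1.
F3: fails — Rcd and Rdc but not Rcc.
F4: fails — Rbc and Rcd but not Rbd.
F5: fails — Rde and Rea but not Rda.
Valid on: F1.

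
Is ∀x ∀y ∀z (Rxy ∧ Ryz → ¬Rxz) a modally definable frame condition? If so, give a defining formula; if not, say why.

Modal frame validity is preserved under surjective bounded morphisms.
The 7-cycle (worlds s,t,u,v,w,x,y with s→t→u→v→w→x→y→s) is intransitive. Mapping every world to a single reflexive point • is a surjective bounded morphism; the reflexive point is not intransitive (R••∧R•• but R••).
So no modal formula (or set of formulas) defines exactly the intransitive frames.

Not modally definable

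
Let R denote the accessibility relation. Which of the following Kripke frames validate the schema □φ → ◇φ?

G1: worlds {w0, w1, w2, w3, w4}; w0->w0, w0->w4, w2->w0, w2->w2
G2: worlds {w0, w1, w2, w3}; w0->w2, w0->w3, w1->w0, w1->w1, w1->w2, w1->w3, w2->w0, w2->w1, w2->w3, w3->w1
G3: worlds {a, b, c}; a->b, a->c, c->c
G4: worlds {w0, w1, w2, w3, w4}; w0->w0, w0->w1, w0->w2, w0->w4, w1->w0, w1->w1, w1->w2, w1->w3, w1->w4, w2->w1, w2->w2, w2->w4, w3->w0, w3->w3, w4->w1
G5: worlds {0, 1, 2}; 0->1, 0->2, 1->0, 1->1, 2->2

G2, G4, G5

The schema corresponds to seriality: ∀x ∃y Rxy.
G1: fails — world w1 has no successor.
G2: condition met.
G3: fails — world b has no successor.
G4: condition met.
G5: condition met.
Valid on: G2, G4, G5.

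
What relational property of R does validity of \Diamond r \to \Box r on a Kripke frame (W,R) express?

Suppose ◇r→□r is valid. Take Rxy, Rxz and set V(r)={y}. Then ◇r at x, so □r at x, so r at z, i.e. z=y.

Partial functionality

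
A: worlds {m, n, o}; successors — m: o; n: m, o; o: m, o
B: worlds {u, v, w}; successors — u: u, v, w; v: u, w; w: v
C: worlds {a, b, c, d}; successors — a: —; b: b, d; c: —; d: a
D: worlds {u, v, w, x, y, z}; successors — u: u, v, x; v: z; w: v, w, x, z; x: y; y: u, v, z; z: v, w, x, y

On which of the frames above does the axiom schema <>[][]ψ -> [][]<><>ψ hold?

The schema corresponds to a generalized confluence (Geach) condition: forall x forall y forall z ((xRy & x R^2 z) -> exists w (y R^2 w & z R^2 w)).
A: satisfies the condition.
B: satisfies the condition.
C: fails — bRb, bR²a but no w with bR²w and aR²w.
D: satisfies the condition.
Valid on: A, B, D.

A, B, D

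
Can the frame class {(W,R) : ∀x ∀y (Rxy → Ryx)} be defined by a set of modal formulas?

Yes — defined by p → □◇p

The condition is symmetry. A defining modal formula is p → □◇p.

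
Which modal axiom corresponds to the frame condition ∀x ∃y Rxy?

□q → ◇q

The condition is seriality. The D schema □q → ◇q defines it.
Suppose □q→◇q is valid. At any x set V(q)=W. Then □q at x, so ◇q at x, so x has a successor.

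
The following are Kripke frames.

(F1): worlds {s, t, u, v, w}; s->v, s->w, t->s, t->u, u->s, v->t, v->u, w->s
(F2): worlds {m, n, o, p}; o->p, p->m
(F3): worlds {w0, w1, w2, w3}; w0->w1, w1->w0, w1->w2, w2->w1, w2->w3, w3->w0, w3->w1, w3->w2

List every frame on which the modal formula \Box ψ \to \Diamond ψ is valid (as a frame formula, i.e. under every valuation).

(F1), (F3)

The schema corresponds to seriality: \forall x \exists y Rxy.
(F1): holds.
(F2): fails — world m has no successor.
(F3): holds.
Valid on: (F1), (F3).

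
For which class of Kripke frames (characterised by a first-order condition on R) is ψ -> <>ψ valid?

Replacing ψ by ¬ψ and contraposing gives the equivalent schema □ψ → ψ.
Suppose □ψ→ψ is valid. At any x set V(ψ)={w : Rxw}. Then □ψ holds at x, so ψ holds at x, i.e. Rxx.

reflexivity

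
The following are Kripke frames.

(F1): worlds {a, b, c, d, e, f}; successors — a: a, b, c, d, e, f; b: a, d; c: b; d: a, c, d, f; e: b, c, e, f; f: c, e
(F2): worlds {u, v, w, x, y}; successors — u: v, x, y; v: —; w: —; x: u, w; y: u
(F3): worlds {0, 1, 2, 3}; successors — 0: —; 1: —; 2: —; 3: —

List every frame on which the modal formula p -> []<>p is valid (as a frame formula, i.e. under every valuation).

Frame correspondent (Sahlqvist): forall x forall y (Rxy -> Ryx) — i.e. symmetry.
(F1): fails — Rdf but not Rfd.
(F2): fails — Ruv but not Rvu.
(F3): ✓.
Valid on: (F3).

(F3)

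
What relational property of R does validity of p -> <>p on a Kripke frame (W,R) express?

This is a form of the T axiom.
It corresponds to reflexivity: forall x Rxx.

reflexivity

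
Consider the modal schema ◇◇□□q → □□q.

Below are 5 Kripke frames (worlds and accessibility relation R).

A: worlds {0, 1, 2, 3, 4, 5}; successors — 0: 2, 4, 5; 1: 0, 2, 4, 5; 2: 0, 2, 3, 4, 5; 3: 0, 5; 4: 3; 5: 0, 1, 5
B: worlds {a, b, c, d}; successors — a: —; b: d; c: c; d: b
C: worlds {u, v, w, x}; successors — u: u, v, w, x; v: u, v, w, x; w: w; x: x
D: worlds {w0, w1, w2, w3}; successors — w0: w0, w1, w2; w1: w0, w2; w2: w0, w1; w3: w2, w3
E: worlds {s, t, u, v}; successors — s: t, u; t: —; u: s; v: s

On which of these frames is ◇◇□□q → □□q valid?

B

The schema corresponds to a generalized confluence (Geach) condition: ∀x ∀y ∀z ((xR²y ∧ xR²z) → ∃w (yR²w ∧ z = w)).
A: fails — 0R²3, 0R²3 but no w with 3R²w and 3=w.
B: condition met.
C: fails — uR²w, uR²u but no t with wR²t and u=t.
D: fails — w3R²w0, w3R²w3 but no w with w0R²w and w3=w.
E: fails — uR²t, uR²t but no w with tR²w and t=w.
Valid on: B.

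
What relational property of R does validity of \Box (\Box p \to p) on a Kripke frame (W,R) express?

This is the T□ axiom.
Its frame correspondent is shift-reflexivity — \forall x \forall y (Rxy \to Ryy).

shift-reflexivity: \forall x \forall y (Rxy \to Ryy)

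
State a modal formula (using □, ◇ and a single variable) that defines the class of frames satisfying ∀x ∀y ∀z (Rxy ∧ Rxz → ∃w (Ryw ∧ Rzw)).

A defining formula is ◇□ψ → □◇ψ (the .2 axiom).
Suppose ◇□ψ→□◇ψ is valid. Take Rxy, Rxz and set V(ψ)={w : Ryw}. Then □ψ at y so ◇□ψ at x, so □◇ψ at x, so ◇ψ at z, giving w with Rzw and Ryw.

◇□ψ → □◇ψ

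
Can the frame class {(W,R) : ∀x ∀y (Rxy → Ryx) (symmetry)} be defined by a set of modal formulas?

Yes, by p → □◇p

This is a Sahlqvist condition; the B axiom p → □◇p defines it.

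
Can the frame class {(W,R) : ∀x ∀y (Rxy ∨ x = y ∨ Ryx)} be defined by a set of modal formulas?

If a class were modally definable it would be closed under disjoint unions (Goldblatt–Thomason).
Take 2 disjoint single-world reflexive frames: each is trivially connected, but their disjoint union has 2 worlds with no edge between distinct components, so it is not connected.
So the class is not modally definable.

Not definable by any modal formula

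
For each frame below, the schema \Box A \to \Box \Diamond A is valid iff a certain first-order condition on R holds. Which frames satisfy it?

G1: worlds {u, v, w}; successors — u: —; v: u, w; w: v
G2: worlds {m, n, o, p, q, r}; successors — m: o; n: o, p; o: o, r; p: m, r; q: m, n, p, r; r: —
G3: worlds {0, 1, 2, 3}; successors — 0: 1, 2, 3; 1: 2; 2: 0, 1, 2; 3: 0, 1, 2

Frame correspondent (Sahlqvist): \forall x \forall z (xRz \to \exists w (xRw \wedge zRw)) — i.e. a generalized confluence (Geach) condition.
G1: fails — vRu but no t with vRt and uRt.
G2: fails — nRp but no w with nRw and pRw.
G3: ✓.
Valid on: G3.

G3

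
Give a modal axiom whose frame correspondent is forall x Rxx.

□ψ → ψ

This is reflexivity; the standard corresponding axiom is T: □ψ → ψ.
Suppose □ψ→ψ is valid. At any x set V(ψ)={w : Rxw}. Then □ψ holds at x, so ψ holds at x, i.e. Rxx.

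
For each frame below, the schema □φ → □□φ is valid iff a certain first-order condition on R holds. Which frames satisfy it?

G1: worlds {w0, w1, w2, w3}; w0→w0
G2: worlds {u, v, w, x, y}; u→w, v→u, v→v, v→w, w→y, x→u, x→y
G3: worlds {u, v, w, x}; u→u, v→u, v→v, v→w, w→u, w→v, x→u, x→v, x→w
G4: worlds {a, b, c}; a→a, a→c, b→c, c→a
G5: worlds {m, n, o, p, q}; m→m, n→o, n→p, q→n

G1

Frame correspondent (Sahlqvist): ∀x ∀y ∀z (Rxy ∧ Ryz → Rxz) — i.e. transitivity.
G1: condition met.
G2: fails — Ruw and Rwy but not Ruy.
G3: fails — Rwv and Rvw but not Rww.
G4: fails — Rca and Rac but not Rcc.
G5: fails — Rqn and Rno but not Rqo.
Valid on: G1.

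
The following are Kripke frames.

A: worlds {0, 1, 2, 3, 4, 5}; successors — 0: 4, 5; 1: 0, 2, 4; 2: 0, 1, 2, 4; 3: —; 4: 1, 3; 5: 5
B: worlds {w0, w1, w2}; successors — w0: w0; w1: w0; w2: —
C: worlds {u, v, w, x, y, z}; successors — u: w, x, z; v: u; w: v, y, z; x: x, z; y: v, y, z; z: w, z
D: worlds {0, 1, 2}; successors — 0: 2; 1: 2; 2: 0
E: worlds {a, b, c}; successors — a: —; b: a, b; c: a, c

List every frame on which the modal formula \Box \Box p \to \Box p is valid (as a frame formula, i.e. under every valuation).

B, E

This is the axiom for density; its first-order frame correspondent is \forall x \forall y (Rxy \to \exists z (Rxz \wedge Rzy)).
A: fails — R43 but no z with R4z and Rz3.
B: satisfies the condition.
C: fails — Rvu but no t with Rvt and Rtu.
D: fails — R12 but no z with R1z and Rz2.
E: satisfies the condition.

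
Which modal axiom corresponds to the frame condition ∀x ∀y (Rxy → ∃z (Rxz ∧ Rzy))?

The condition is density. The C4 schema □□q → □q defines it.
Suppose □□q→□q is valid. Take Rxy and set V(q)={w : xR²w}. Then □□q at x, so □q at x, so q at y, i.e. ∃z(Rxz∧Rzy).

□□q → □q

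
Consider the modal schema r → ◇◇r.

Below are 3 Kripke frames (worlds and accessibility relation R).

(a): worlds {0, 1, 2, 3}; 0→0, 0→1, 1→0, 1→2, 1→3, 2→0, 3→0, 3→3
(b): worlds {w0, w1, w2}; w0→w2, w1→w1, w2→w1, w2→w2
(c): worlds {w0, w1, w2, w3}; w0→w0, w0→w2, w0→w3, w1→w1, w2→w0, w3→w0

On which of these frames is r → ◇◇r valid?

(c)

This is the axiom for a generalized confluence (Geach) condition; its first-order frame correspondent is ∀x ∃w (x = w ∧ xR²w).
(a): fails — at 2 but no w with 2=w and 2R²w.
(b): fails — at w0 but no w with w0=w and w0R²w.
(c): satisfies the condition.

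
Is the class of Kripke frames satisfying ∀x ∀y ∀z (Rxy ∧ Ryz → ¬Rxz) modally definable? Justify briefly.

Modal frame validity is preserved under surjective bounded morphisms.
The 3-cycle (worlds 0,1,2 with 0→1→2→0) is intransitive. Mapping every world to a single reflexive point • is a surjective bounded morphism; the reflexive point is not intransitive (R••∧R•• but R••).
Hence intransitivity is not modally definable.

No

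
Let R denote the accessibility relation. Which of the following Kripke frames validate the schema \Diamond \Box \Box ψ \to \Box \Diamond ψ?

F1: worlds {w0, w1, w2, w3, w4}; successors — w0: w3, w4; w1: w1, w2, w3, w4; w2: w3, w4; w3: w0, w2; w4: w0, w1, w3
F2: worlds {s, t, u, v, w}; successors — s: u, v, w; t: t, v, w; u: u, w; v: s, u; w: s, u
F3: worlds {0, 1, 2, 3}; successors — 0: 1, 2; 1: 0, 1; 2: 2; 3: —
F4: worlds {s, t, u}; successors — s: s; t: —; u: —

The schema corresponds to a generalized confluence (Geach) condition: \forall x \forall y \forall z ((xRy \wedge xRz) \to \exists w (y R^2 w \wedge zRw)).
F1: fails — w0Rw3, w0Rw3 but no w with w3R²w and w3Rw.
F2: condition met.
F3: fails — 0R2, 0R1 but no w with 2R²w and 1Rw.
F4: condition met.

F2, F4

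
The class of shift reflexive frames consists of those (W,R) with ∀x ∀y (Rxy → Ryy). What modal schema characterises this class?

This is shift-reflexivity; the standard corresponding axiom is T□: □(□p → p).

□(□p → p)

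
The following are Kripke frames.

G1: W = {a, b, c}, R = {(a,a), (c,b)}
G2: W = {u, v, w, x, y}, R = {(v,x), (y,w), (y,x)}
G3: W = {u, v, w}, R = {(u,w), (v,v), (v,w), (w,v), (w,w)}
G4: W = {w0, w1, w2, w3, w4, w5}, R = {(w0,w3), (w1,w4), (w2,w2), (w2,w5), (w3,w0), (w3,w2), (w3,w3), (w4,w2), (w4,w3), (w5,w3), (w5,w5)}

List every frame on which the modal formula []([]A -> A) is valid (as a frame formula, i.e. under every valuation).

The schema corresponds to shift-reflexivity: forall x forall y (Rxy -> Ryy).
G1: fails — Rcb but not Rbb.
G2: fails — Ryx but not Rxx.
G3: holds.
G4: fails — Rw3w0 but not Rw0w0.

G3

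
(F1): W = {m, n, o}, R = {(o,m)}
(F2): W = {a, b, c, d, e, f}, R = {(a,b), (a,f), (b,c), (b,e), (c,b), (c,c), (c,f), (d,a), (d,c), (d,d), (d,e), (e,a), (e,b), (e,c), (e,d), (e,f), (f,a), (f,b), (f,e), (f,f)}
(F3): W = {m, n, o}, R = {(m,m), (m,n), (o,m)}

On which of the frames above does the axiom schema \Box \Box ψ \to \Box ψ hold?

(F3)

Frame correspondent (Sahlqvist): \forall x \forall y (Rxy \to \exists z (Rxz \wedge Rzy)) — i.e. density.
(F1): fails — Rom but no z with Roz and Rzm.
(F2): fails — Rbe but no z with Rbz and Rze.
(F3): holds.
Valid on: (F3).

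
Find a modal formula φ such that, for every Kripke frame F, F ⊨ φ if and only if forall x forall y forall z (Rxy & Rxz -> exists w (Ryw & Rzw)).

This is convergence; the standard corresponding axiom is .2: ◇□p → □◇p.
Suppose ◇□p→□◇p is valid. Take Rxy, Rxz and set V(p)={w : Ryw}. Then □p at y so ◇□p at x, so □◇p at x, so ◇p at z, giving w with Rzw and Ryw.

◇□p → □◇p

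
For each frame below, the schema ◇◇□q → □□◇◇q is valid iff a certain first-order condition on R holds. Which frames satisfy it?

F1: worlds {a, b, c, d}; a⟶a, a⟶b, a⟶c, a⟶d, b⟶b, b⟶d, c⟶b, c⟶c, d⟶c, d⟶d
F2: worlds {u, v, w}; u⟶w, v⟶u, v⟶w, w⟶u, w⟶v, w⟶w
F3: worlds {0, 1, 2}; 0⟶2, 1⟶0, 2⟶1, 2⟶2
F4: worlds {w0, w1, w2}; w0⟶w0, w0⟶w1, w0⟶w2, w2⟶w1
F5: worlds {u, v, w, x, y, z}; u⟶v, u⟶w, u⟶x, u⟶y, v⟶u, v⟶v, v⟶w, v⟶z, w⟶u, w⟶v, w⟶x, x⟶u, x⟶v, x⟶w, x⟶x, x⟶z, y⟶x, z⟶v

This is the axiom for a generalized confluence (Geach) condition; its first-order frame correspondent is ∀x ∀y ∀z ((xR²y ∧ xR²z) → ∃w (yRw ∧ zR²w)).
F1: satisfies the condition.
F2: satisfies the condition.
F3: fails — 0R²1, 0R²1 but no w with 1Rw and 1R²w.
F4: fails — w0R²w0, w0R²w1 but no w with w0Rw and w1R²w.
F5: fails — vR²y, vR²z but no t with yRt and zR²t.

F1, F2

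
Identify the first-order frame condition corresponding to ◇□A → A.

symmetry

Equivalently (dual form): A → □◇A.
Suppose A→□◇A is valid. Take Rxy and set V(A)={x}. Then A at x, so □◇A at x, so ◇A at y, so some z with Ryz has A; z=x, i.e. Ryx.
Conversely, on a frame with symmetry the schema holds at every world under every valuation.
Frame condition: ∀x ∀y (Rxy → Ryx).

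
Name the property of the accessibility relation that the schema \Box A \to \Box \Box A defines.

transitivity: \forall x \forall y \forall z (Rxy \wedge Ryz \to Rxz)

This schema is the 4 axiom.
Its frame correspondent is transitivity — \forall x \forall y \forall z (Rxy \wedge Ryz \to Rxz).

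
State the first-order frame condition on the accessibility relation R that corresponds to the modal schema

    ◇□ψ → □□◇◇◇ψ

This is a Sahlqvist (Geach-type) schema ◇^1□^1ψ → □^2◇^3ψ.
Minimal-valuation argument: fix x; take any y with xR^1y and any z with xR^2z. Set V(ψ) to the set of worlds R-reachable from y in exactly 1 step. Then □^1ψ holds at y, so the antecedent holds at x; validity forces ◇^3ψ at z, giving a w with zR^3w and yR^1w.
First-order correspondent: ∀x ∀y ∀z ((xRy ∧ xR²z) → ∃w (yRw ∧ zR³w)).

∀x ∀y ∀z ((xRy ∧ xR²z) → ∃w (yRw ∧ zR³w))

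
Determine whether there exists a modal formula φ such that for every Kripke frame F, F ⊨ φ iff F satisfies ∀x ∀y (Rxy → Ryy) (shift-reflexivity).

Yes: it is shift-reflexivity, defined by the T□ schema □(□p → p).
Suppose □(□p→p) is valid. Take Rxy and set V(p)={w : Ryw}. Then at y, □p holds; since □(□p→p) at x, □p→p at y, so p at y, i.e. Ryy.

Definable; □(□p → p) defines it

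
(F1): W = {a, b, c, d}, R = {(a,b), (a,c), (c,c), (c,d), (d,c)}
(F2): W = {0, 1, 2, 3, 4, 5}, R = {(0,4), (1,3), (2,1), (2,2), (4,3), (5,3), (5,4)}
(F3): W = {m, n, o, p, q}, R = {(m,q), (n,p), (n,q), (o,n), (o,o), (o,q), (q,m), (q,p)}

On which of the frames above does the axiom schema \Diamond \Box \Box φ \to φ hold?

This is the axiom for a generalized confluence (Geach) condition; its first-order frame correspondent is \forall x \forall y (xRy \to \exists w (y R^2 w \wedge x = w)).
(F1): fails — aRb but no w with bR²w and a=w.
(F2): fails — 0R4 but no w with 4R²w and 0=w.
(F3): fails — mRq but no w with qR²w and m=w.

none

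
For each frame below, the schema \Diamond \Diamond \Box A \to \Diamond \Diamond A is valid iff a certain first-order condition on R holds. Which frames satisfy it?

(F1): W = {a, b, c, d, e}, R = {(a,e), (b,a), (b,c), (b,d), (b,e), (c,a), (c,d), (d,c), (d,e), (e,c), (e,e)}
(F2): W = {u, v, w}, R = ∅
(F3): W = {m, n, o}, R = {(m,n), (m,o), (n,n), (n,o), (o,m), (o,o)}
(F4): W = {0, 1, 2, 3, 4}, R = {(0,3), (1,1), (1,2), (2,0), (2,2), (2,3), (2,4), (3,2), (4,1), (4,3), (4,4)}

(F2), (F3), (F4)

Frame correspondent (Sahlqvist): \forall x \forall y (x R^2 y \to \exists w (yRw \wedge x R^2 w)) — i.e. a generalized confluence (Geach) condition.
(F1): fails — aR²c but no w with cRw and aR²w.
(F2): satisfies the condition.
(F3): satisfies the condition.
(F4): satisfies the condition.
Valid on: (F2), (F3), (F4).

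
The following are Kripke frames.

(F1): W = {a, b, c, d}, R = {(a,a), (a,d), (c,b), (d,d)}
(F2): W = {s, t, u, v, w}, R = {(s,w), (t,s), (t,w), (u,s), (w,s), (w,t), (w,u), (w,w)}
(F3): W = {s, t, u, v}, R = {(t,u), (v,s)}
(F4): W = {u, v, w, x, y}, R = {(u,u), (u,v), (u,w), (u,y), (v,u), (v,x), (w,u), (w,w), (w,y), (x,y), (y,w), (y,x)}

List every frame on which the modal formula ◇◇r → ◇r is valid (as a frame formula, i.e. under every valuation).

(F1), (F3)

This is the axiom for transitivity; its first-order frame correspondent is ∀x ∀y ∀z (Rxy ∧ Ryz → Rxz).
(F1): satisfies the condition.
(F2): fails — Rus and Rsw but not Ruw.
(F3): satisfies the condition.
(F4): fails — Ruv and Rvx but not Rux.
Valid on: (F1), (F3).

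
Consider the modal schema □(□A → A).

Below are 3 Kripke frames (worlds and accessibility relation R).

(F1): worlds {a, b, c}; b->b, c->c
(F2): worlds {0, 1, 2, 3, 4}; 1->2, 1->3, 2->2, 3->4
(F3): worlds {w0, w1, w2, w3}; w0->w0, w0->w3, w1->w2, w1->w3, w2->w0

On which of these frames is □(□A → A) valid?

This is the axiom for shift-reflexivity; its first-order frame correspondent is ∀x ∀y (Rxy → Ryy).
(F1): ✓.
(F2): fails — R34 but not R44.
(F3): fails — Rw1w2 but not Rw2w2.
Valid on: (F1).

(F1)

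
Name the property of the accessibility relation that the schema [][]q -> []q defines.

This is the C4 axiom.
It corresponds to density: forall x forall y (Rxy -> exists z (Rxz & Rzy)).

density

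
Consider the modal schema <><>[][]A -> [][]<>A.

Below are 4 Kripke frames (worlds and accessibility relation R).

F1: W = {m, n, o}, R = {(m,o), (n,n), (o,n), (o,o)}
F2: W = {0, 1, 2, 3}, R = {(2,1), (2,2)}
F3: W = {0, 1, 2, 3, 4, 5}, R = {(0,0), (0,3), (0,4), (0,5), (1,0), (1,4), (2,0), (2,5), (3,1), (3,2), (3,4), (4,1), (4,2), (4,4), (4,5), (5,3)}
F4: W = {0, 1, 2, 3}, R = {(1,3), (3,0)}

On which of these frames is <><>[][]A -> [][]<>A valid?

F1

The schema corresponds to a generalized confluence (Geach) condition: forall x forall y forall z ((x R^2 y & x R^2 z) -> exists w (y R^2 w & zRw)).
F1: holds.
F2: fails — 2R²1, 2R²1 but no w with 1R²w and 1Rw.
F3: fails — 0R²3, 0R²5 but no w with 3R²w and 5Rw.
F4: fails — 1R²0, 1R²0 but no w with 0R²w and 0Rw.
Valid on: F1.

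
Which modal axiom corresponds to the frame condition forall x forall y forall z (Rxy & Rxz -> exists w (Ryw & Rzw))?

◇□r → □◇r

The condition is convergence. The .2 schema ◇□r → □◇r defines it.
Suppose ◇□r→□◇r is valid. Take Rxy, Rxz and set V(r)={w : Ryw}. Then □r at y so ◇□r at x, so □◇r at x, so ◇r at z, giving w with Rzw and Ryw.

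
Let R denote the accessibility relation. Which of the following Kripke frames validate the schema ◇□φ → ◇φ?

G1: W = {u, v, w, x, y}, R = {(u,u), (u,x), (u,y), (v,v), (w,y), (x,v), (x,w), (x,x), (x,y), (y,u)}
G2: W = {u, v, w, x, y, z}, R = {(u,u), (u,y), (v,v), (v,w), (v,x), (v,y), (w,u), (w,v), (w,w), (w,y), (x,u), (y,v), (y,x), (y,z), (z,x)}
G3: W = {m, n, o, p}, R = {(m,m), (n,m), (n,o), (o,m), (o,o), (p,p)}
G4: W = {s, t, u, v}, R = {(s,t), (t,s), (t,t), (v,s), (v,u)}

G3

This is the axiom for a generalized confluence (Geach) condition; its first-order frame correspondent is ∀x ∀y (xRy → ∃w (yRw ∧ xRw)).
G1: fails — wRy but no t with yRt and wRt.
G2: fails — uRy but no t with yRt and uRt.
G3: holds.
G4: fails — vRs but no w with sRw and vRw.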